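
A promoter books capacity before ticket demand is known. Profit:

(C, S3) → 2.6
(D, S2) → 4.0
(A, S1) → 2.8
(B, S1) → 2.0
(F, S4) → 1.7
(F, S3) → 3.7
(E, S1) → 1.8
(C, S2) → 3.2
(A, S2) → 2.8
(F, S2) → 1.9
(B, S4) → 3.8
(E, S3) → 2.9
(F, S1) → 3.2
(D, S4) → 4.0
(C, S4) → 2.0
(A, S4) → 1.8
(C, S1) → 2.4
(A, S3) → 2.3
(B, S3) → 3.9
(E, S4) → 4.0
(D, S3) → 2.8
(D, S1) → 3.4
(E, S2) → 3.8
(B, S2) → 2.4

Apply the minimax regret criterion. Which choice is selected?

Column bests: S1=3.4, S2=4.0, S3=3.9, S4=4.0.
A regrets: 0.6, 1.2, 1.6, 2.2 → max 2.2
B regrets: 1.4, 1.6, 0.0, 0.2 → max 1.6
C regrets: 1.0, 0.8, 1.3, 2.0 → max 2.0
D regrets: 0.0, 0.0, 1.1, 0.0 → max 1.1
E regrets: 1.6, 0.2, 1.0, 0.0 → max 1.6
F regrets: 0.2, 2.1, 0.2, 2.3 → max 2.3
Smallest max regret = 1.1 → D.

D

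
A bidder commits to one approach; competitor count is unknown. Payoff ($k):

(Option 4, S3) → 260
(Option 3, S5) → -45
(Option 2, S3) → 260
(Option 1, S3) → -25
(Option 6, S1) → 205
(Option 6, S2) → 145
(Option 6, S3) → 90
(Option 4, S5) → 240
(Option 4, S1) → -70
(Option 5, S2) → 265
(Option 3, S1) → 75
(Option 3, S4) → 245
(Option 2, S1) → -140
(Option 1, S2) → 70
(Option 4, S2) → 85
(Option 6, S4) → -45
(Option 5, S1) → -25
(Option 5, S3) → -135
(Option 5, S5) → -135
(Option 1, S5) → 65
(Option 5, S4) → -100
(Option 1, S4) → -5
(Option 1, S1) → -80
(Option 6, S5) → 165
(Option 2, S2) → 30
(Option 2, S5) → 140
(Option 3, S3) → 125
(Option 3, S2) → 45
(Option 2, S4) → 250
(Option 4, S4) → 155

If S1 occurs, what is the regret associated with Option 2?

345

Best payoff under S1 is 205.
Regret = 205 − (-140) = 345.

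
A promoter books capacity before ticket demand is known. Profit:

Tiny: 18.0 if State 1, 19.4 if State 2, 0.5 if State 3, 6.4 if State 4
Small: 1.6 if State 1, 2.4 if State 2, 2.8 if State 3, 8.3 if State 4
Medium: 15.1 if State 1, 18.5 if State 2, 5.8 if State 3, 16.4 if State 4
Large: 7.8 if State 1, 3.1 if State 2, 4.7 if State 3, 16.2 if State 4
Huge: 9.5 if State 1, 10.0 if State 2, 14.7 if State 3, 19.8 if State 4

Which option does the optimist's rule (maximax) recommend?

Huge

Row maxima: Tiny=19.4, Small=8.3, Medium=18.5, Large=16.2, Huge=19.8
Best best-case = 19.8 → Huge.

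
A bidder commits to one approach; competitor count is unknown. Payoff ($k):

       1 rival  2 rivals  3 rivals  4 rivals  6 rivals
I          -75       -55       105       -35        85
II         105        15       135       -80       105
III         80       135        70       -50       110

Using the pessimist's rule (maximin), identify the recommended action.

Row minima: I=-75, II=-80, III=-50
Best worst-case = -50 → III.

III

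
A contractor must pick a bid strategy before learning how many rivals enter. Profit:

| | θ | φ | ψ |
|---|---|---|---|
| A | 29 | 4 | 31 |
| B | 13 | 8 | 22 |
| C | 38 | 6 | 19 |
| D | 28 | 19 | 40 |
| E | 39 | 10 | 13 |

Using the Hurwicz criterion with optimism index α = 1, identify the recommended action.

D

A: 1·31 + 0·4 = 31
B: 1·22 + 0·8 = 22
C: 1·38 + 0·6 = 38
D: 1·40 + 0·19 = 40
E: 1·39 + 0·10 = 39
Highest Hurwicz score = 40 → D.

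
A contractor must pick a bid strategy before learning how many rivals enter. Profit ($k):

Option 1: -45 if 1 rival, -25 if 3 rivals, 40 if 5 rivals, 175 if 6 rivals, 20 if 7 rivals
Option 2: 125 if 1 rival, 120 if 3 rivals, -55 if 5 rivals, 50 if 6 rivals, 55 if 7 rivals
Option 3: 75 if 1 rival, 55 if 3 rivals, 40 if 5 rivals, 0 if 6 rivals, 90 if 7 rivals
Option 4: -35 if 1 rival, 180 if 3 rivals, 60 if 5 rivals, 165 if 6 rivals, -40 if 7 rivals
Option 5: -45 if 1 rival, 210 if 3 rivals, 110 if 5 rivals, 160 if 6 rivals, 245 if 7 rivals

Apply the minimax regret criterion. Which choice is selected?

Option 5

Column bests: 1 rival=125, 3 rivals=210, 5 rivals=110, 6 rivals=175, 7 rivals=245.
Option 1 regrets: 170, 235, 70, 0, 225 → max 235
Option 2 regrets: 0, 90, 165, 125, 190 → max 190
Option 3 regrets: 50, 155, 70, 175, 155 → max 175
Option 4 regrets: 160, 30, 50, 10, 285 → max 285
Option 5 regrets: 170, 0, 0, 15, 0 → max 170
Smallest max regret = 170 → Option 5.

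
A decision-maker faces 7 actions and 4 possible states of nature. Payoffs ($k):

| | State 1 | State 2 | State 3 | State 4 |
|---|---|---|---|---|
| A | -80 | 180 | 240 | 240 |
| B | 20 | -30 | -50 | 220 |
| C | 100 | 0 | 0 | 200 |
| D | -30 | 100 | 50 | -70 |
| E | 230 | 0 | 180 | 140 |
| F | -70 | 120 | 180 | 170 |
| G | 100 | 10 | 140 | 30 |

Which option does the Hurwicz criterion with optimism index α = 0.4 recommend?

E

A: 0.4·240 + 0.6·(-80) = 48
B: 0.4·220 + 0.6·(-50) = 58
C: 0.4·200 + 0.6·0 = 80
D: 0.4·100 + 0.6·(-70) = -2
E: 0.4·230 + 0.6·0 = 92
F: 0.4·180 + 0.6·(-70) = 30
G: 0.4·140 + 0.6·10 = 62
Highest Hurwicz score = 92 → E.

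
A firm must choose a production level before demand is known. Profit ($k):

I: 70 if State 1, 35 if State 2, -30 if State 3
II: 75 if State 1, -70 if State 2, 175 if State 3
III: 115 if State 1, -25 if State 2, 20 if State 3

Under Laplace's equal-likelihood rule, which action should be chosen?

II

Row averages: I=25, II=60, III=110/3
Highest average = 60 → II.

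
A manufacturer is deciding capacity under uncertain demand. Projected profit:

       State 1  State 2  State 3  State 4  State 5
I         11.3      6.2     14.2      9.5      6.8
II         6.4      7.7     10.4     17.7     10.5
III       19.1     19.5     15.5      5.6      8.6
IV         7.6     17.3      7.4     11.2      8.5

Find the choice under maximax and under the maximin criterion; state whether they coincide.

Row maxima: I=14.2, II=17.7, III=19.5, IV=17.3
Best best-case = 19.5 → III.
Row minima: I=6.2, II=6.4, III=5.6, IV=7.4
Best worst-case = 7.4 → IV.

maximax → III; maximin → IV (disagree)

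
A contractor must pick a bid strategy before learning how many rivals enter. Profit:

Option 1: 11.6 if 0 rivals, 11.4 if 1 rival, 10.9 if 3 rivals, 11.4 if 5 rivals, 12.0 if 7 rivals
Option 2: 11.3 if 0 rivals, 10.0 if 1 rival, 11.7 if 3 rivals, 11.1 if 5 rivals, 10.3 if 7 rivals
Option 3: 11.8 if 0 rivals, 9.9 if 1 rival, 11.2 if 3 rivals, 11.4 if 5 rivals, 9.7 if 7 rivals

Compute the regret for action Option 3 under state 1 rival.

Best payoff under 1 rival is 11.4.
Regret = 11.4 − 9.9 = 1.5.

1.5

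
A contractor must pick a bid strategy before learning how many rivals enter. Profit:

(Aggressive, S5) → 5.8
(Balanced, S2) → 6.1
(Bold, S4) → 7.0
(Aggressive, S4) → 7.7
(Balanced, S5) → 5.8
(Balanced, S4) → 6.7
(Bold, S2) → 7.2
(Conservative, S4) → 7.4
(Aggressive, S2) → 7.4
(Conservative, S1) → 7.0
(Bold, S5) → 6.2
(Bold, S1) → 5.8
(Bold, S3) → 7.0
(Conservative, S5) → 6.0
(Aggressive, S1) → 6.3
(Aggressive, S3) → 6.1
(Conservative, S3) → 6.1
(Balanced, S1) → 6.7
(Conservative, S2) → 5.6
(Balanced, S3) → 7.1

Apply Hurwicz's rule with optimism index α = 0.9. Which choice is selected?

Conservative: 0.9·7.4 + 0.1·5.6 = 7.22
Balanced: 0.9·7.1 + 0.1·5.8 = 6.97
Aggressive: 0.9·7.7 + 0.1·5.8 = 7.51
Bold: 0.9·7.2 + 0.1·5.8 = 7.06
Highest Hurwicz score = 7.51 → Aggressive.

Aggressive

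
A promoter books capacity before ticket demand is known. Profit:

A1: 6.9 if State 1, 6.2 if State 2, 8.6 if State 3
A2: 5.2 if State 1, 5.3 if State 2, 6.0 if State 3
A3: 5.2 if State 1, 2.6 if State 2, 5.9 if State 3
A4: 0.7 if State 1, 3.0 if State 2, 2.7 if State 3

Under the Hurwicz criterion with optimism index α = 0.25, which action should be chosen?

A1: 0.25·8.6 + 0.75·6.2 = 6.8
A2: 0.25·6.0 + 0.75·5.2 = 5.4
A3: 0.25·5.9 + 0.75·2.6 = 3.425
A4: 0.25·3.0 + 0.75·0.7 = 1.275
Highest Hurwicz score = 6.8 → A1.

A1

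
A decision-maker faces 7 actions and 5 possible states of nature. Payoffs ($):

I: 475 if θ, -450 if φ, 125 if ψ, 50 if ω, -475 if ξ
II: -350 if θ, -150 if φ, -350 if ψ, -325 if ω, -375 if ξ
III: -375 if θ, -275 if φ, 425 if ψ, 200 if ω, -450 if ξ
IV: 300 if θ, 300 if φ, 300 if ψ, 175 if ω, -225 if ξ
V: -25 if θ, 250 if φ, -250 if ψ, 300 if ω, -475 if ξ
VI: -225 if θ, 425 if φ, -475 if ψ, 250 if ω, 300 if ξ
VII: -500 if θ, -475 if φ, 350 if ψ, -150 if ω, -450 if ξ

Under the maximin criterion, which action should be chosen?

Row minima: I=-475, II=-375, III=-450, IV=-225, V=-475, VI=-475, VII=-500
Best worst-case = -225 → IV.

IV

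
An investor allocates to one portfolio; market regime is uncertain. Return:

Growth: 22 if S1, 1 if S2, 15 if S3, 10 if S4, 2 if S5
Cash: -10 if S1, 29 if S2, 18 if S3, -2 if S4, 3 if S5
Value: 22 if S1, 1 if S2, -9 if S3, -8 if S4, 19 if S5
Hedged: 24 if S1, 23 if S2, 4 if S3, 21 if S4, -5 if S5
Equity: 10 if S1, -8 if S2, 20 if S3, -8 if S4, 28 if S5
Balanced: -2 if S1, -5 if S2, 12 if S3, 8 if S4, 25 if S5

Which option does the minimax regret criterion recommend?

Column bests: S1=24, S2=29, S3=20, S4=21, S5=28.
Growth regrets: 2, 28, 5, 11, 26 → max 28
Cash regrets: 34, 0, 2, 23, 25 → max 34
Value regrets: 2, 28, 29, 29, 9 → max 29
Hedged regrets: 0, 6, 16, 0, 33 → max 33
Equity regrets: 14, 37, 0, 29, 0 → max 37
Balanced regrets: 26, 34, 8, 13, 3 → max 34
Smallest max regret = 28 → Growth.

Growth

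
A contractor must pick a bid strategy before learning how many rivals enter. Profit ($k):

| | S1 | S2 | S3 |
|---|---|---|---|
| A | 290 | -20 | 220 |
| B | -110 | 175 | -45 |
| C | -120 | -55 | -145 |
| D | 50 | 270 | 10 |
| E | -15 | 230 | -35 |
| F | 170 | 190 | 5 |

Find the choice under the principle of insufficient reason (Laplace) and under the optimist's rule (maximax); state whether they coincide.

Row averages: A=490/3, B=20/3, C=-320/3, D=110, E=60, F=365/3
Highest average = 490/3 → A.
Row maxima: A=290, B=175, C=-55, D=270, E=230, F=190
Best best-case = 290 → A.

laplace → A; maximax → A (agree)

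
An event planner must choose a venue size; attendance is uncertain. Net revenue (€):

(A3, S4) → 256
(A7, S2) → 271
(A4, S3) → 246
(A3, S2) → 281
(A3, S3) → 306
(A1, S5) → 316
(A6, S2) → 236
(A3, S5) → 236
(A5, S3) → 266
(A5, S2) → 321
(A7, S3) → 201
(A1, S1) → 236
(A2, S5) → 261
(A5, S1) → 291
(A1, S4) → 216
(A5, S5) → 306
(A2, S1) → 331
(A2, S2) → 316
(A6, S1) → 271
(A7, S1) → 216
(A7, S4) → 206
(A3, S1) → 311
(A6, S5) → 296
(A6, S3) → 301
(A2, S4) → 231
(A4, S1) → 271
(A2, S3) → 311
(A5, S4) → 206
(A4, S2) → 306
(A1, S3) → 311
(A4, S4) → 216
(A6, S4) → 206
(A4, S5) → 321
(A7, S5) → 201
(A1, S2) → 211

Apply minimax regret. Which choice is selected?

A5

Column bests: S1=331, S2=321, S3=311, S4=256, S5=321.
A1 regrets: 95, 110, 0, 40, 5 → max 110
A2 regrets: 0, 5, 0, 25, 60 → max 60
A3 regrets: 20, 40, 5, 0, 85 → max 85
A4 regrets: 60, 15, 65, 40, 0 → max 65
A5 regrets: 40, 0, 45, 50, 15 → max 50
A6 regrets: 60, 85, 10, 50, 25 → max 85
A7 regrets: 115, 50, 110, 50, 120 → max 120
Smallest max regret = 50 → A5.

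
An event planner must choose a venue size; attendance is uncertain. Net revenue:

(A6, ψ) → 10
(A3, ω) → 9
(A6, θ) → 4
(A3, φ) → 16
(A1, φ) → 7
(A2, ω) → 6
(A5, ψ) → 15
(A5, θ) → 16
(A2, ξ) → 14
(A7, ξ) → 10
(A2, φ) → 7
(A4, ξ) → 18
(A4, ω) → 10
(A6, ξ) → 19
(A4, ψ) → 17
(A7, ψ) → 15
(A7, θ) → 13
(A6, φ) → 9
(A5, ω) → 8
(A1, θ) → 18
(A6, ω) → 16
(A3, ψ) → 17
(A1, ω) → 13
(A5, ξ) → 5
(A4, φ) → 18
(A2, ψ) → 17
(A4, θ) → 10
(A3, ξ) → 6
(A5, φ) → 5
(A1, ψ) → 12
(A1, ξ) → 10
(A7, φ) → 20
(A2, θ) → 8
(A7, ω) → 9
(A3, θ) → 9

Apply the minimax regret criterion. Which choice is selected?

A4

Column bests: θ=18, φ=20, ψ=17, ω=16, ξ=19.
A1 regrets: 0, 13, 5, 3, 9 → max 13
A2 regrets: 10, 13, 0, 10, 5 → max 13
A3 regrets: 9, 4, 0, 7, 13 → max 13
A4 regrets: 8, 2, 0, 6, 1 → max 8
A5 regrets: 2, 15, 2, 8, 14 → max 15
A6 regrets: 14, 11, 7, 0, 0 → max 14
A7 regrets: 5, 0, 2, 7, 9 → max 9
Smallest max regret = 8 → A4.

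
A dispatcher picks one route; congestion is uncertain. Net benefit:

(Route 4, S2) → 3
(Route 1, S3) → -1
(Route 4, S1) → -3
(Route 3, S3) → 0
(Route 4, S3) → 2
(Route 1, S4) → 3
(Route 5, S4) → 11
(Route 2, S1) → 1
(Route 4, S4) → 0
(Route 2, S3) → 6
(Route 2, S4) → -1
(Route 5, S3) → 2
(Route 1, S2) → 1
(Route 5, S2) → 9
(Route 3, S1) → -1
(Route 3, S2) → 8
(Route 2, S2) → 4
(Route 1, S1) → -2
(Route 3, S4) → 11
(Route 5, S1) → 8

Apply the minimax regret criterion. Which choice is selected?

Route 5

Column bests: S1=8, S2=9, S3=6, S4=11.
Route 1 regrets: 10, 8, 7, 8 → max 10
Route 2 regrets: 7, 5, 0, 12 → max 12
Route 3 regrets: 9, 1, 6, 0 → max 9
Route 4 regrets: 11, 6, 4, 11 → max 11
Route 5 regrets: 0, 0, 4, 0 → max 4
Smallest max regret = 4 → Route 5.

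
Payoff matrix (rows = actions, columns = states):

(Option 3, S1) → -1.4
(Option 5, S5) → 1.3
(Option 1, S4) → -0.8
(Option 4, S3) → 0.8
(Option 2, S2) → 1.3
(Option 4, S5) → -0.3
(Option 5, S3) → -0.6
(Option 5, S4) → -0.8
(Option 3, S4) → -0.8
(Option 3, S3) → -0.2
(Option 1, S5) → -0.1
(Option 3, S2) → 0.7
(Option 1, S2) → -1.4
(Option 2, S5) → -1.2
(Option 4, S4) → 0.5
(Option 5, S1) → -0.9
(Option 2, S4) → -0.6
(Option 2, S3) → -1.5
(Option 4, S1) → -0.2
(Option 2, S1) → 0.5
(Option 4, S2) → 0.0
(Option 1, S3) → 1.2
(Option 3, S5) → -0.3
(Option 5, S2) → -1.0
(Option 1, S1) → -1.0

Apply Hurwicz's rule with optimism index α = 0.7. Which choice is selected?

Option 5

Option 1: 0.7·1.2 + 0.3·(-1.4) = 0.42
Option 2: 0.7·1.3 + 0.3·(-1.5) = 0.46
Option 3: 0.7·0.7 + 0.3·(-1.4) = 0.07
Option 4: 0.7·0.8 + 0.3·(-0.3) = 0.47
Option 5: 0.7·1.3 + 0.3·(-1.0) = 0.61
Highest Hurwicz score = 0.61 → Option 5.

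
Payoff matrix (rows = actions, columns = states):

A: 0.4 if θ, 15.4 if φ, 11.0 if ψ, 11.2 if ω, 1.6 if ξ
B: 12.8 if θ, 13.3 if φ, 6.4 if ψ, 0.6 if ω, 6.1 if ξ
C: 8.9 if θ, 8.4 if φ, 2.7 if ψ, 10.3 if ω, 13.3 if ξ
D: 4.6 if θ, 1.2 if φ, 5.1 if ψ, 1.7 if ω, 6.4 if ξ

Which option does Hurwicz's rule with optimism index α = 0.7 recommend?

A: 0.7·15.4 + 0.3·0.4 = 10.9
B: 0.7·13.3 + 0.3·0.6 = 9.49
C: 0.7·13.3 + 0.3·2.7 = 10.12
D: 0.7·6.4 + 0.3·1.2 = 4.84
Highest Hurwicz score = 10.9 → A.

A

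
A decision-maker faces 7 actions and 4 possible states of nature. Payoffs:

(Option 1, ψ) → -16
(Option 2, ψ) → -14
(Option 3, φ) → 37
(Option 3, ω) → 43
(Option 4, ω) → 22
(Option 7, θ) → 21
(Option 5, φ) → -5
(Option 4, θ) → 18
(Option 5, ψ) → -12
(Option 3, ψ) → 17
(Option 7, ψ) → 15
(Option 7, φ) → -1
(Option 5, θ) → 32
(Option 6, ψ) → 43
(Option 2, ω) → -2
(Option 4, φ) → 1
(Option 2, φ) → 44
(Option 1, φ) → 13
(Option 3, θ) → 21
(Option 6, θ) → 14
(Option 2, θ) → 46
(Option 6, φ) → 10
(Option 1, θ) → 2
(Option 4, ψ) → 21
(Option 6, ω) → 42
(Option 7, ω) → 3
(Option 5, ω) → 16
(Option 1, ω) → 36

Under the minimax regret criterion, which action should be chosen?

Option 3

Column bests: θ=46, φ=44, ψ=43, ω=43.
Option 1 regrets: 44, 31, 59, 7 → max 59
Option 2 regrets: 0, 0, 57, 45 → max 57
Option 3 regrets: 25, 7, 26, 0 → max 26
Option 4 regrets: 28, 43, 22, 21 → max 43
Option 5 regrets: 14, 49, 55, 27 → max 55
Option 6 regrets: 32, 34, 0, 1 → max 34
Option 7 regrets: 25, 45, 28, 40 → max 45
Smallest max regret = 26 → Option 3.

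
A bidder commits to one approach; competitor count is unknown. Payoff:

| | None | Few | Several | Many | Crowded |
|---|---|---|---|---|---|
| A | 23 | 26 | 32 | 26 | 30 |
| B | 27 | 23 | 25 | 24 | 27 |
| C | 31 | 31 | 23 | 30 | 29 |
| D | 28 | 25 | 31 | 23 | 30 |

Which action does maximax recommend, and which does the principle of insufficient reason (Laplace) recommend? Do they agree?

maximax → A; laplace → C (disagree)

Row maxima: A=32, B=27, C=31, D=31
Best best-case = 32 → A.
Row averages: A=27.4, B=25.2, C=28.8, D=27.4
Highest average = 28.8 → C.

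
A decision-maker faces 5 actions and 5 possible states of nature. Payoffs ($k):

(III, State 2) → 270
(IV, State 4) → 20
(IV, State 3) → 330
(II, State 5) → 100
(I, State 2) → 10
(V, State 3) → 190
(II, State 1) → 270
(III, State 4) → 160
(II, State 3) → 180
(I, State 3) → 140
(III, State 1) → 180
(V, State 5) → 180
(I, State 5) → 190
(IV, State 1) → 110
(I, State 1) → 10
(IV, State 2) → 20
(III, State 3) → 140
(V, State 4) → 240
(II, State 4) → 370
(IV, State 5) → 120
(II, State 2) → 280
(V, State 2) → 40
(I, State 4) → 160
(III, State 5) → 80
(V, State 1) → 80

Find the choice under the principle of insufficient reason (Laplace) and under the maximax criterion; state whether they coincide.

Row averages: I=102, II=240, III=166, IV=120, V=146
Highest average = 240 → II.
Row maxima: I=190, II=370, III=270, IV=330, V=240
Best best-case = 370 → II.

laplace → II; maximax → II (agree)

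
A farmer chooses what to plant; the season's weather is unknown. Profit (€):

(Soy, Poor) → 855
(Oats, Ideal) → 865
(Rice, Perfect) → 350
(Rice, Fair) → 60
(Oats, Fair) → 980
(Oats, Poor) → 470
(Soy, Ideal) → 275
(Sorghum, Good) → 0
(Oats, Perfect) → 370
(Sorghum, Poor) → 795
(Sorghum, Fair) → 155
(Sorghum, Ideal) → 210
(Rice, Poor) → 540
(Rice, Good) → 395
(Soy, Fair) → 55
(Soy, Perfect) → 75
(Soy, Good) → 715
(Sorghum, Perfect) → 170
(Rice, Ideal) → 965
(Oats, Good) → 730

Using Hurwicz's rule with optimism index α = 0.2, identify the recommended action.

Oats: 0.2·980 + 0.8·370 = 492
Sorghum: 0.2·795 + 0.8·0 = 159
Rice: 0.2·965 + 0.8·60 = 241
Soy: 0.2·855 + 0.8·55 = 215
Highest Hurwicz score = 492 → Oats.

Oats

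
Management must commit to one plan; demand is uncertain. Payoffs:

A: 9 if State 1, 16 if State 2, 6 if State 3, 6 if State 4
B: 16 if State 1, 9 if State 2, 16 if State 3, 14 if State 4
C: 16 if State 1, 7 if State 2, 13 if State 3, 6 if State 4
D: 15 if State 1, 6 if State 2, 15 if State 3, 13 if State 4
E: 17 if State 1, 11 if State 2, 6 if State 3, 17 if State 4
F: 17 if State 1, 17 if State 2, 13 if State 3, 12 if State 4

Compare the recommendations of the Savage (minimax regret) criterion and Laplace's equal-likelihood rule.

minimax regret → F; laplace → F (agree)

Column bests: State 1=17, State 2=17, State 3=16, State 4=17.
A regrets: 8, 1, 10, 11 → max 11
B regrets: 1, 8, 0, 3 → max 8
C regrets: 1, 10, 3, 11 → max 11
D regrets: 2, 11, 1, 4 → max 11
E regrets: 0, 6, 10, 0 → max 10
F regrets: 0, 0, 3, 5 → max 5
Smallest max regret = 5 → F.
Row averages: A=9.25, B=13.75, C=10.5, D=12.25, E=12.75, F=14.75
Highest average = 14.75 → F.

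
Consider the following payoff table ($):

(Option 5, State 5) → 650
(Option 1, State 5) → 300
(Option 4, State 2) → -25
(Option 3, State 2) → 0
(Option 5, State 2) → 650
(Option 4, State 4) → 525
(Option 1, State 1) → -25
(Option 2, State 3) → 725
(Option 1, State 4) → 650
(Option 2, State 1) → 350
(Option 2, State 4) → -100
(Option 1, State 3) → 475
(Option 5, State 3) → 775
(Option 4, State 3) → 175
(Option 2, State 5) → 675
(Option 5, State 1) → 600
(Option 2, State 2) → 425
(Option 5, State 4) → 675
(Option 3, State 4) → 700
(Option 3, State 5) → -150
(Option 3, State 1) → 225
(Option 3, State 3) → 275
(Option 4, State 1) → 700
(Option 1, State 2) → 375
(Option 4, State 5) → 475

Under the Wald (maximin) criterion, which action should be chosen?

Option 5

Row minima: Option 1=-25, Option 2=-100, Option 3=-150, Option 4=-25, Option 5=600
Best worst-case = 600 → Option 5.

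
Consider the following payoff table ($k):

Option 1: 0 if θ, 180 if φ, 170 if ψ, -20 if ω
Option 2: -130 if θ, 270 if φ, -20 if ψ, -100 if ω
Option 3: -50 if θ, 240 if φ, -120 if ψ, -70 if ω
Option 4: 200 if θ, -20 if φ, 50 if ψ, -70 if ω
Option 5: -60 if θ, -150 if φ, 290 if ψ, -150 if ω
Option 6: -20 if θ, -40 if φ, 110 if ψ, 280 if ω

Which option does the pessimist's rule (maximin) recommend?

Option 1

Row minima: Option 1=-20, Option 2=-130, Option 3=-120, Option 4=-70, Option 5=-150, Option 6=-40
Best worst-case = -20 → Option 1.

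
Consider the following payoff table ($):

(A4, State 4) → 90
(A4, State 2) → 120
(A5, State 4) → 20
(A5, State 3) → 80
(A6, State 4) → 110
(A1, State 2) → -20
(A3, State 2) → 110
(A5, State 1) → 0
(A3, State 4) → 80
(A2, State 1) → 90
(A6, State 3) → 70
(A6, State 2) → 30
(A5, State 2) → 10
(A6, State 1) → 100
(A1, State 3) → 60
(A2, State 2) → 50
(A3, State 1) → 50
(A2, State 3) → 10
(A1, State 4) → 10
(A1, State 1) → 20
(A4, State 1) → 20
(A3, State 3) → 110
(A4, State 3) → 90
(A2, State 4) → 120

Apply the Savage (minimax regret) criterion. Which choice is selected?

A3

Column bests: State 1=100, State 2=120, State 3=110, State 4=120.
A1 regrets: 80, 140, 50, 110 → max 140
A2 regrets: 10, 70, 100, 0 → max 100
A3 regrets: 50, 10, 0, 40 → max 50
A4 regrets: 80, 0, 20, 30 → max 80
A5 regrets: 100, 110, 30, 100 → max 110
A6 regrets: 0, 90, 40, 10 → max 90
Smallest max regret = 50 → A3.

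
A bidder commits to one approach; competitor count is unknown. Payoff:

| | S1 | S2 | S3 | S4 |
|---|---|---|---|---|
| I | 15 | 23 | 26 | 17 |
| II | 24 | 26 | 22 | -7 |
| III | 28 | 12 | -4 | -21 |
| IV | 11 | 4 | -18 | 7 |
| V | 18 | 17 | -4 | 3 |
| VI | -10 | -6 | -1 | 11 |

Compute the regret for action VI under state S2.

Best payoff under S2 is 26.
Regret = 26 − (-6) = 32.

32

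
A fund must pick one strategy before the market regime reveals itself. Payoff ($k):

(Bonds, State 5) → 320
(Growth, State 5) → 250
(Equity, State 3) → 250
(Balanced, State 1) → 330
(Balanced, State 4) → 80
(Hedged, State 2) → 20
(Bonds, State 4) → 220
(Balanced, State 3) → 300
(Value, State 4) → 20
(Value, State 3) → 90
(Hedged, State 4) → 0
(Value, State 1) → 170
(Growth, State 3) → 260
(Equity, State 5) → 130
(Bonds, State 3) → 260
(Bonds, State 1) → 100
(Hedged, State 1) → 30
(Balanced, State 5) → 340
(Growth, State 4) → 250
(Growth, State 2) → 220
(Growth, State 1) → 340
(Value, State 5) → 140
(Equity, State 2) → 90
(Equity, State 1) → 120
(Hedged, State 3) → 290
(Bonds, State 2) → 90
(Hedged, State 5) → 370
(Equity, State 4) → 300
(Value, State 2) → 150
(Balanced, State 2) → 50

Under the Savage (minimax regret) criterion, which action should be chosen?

Column bests: State 1=340, State 2=220, State 3=300, State 4=300, State 5=370.
Equity regrets: 220, 130, 50, 0, 240 → max 240
Growth regrets: 0, 0, 40, 50, 120 → max 120
Bonds regrets: 240, 130, 40, 80, 50 → max 240
Hedged regrets: 310, 200, 10, 300, 0 → max 310
Balanced regrets: 10, 170, 0, 220, 30 → max 220
Value regrets: 170, 70, 210, 280, 230 → max 280
Smallest max regret = 120 → Growth.

Growth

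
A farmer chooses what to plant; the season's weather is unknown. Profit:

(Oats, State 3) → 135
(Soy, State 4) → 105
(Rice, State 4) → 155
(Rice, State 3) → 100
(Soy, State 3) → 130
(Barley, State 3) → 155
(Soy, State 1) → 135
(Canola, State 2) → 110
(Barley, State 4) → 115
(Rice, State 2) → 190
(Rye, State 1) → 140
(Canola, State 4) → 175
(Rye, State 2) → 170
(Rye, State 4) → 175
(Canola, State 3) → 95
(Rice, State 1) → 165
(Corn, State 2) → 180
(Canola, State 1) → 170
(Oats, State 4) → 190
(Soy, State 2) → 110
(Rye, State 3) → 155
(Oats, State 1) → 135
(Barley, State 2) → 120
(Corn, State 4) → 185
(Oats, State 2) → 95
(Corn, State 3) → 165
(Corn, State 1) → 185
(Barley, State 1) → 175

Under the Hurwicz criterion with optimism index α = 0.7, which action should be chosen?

Rice: 0.7·190 + 0.3·100 = 163
Corn: 0.7·185 + 0.3·165 = 179
Canola: 0.7·175 + 0.3·95 = 151
Rye: 0.7·175 + 0.3·140 = 164.5
Oats: 0.7·190 + 0.3·95 = 161.5
Soy: 0.7·135 + 0.3·105 = 126
Barley: 0.7·175 + 0.3·115 = 157
Highest Hurwicz score = 179 → Corn.

Corn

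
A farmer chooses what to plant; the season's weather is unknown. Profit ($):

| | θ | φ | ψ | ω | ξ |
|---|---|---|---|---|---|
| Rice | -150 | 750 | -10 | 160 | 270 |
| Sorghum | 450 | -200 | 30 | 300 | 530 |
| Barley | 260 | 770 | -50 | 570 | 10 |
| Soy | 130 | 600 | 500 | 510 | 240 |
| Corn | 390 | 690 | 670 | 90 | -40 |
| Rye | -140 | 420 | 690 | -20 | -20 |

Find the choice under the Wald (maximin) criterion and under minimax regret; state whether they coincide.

Row minima: Rice=-150, Sorghum=-200, Barley=-50, Soy=130, Corn=-40, Rye=-140
Best worst-case = 130 → Soy.
Column bests: θ=450, φ=770, ψ=690, ω=570, ξ=530.
Rice regrets: 600, 20, 700, 410, 260 → max 700
Sorghum regrets: 0, 970, 660, 270, 0 → max 970
Barley regrets: 190, 0, 740, 0, 520 → max 740
Soy regrets: 320, 170, 190, 60, 290 → max 320
Corn regrets: 60, 80, 20, 480, 570 → max 570
Rye regrets: 590, 350, 0, 590, 550 → max 590
Smallest max regret = 320 → Soy.

maximin → Soy; minimax regret → Soy (agree)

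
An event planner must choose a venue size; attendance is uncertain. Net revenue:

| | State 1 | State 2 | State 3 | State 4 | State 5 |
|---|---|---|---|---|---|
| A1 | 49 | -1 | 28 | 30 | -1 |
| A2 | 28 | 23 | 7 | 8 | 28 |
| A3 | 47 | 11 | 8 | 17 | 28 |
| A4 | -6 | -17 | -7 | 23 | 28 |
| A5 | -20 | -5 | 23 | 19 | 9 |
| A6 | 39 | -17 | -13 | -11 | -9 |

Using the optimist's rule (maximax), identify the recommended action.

A1

Row maxima: A1=49, A2=28, A3=47, A4=28, A5=23, A6=39
Best best-case = 49 → A1.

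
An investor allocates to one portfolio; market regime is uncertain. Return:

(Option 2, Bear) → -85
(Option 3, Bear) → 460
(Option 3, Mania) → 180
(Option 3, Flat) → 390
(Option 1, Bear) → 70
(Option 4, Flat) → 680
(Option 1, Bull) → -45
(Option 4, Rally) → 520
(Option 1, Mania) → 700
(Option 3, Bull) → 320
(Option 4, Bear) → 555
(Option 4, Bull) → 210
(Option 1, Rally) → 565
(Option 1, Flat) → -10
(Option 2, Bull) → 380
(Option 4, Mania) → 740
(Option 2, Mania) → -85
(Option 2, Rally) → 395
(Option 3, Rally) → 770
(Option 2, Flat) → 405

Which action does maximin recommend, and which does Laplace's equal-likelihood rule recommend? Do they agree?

maximin → Option 4; laplace → Option 4 (agree)

Row minima: Option 1=-45, Option 2=-85, Option 3=180, Option 4=210
Best worst-case = 210 → Option 4.
Row averages: Option 1=256, Option 2=202, Option 3=424, Option 4=541
Highest average = 541 → Option 4.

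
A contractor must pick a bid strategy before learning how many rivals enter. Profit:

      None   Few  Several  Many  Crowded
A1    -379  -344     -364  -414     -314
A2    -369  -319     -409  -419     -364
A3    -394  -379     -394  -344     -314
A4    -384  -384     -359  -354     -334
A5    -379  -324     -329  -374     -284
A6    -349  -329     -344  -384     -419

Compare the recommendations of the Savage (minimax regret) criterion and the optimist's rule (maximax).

Column bests: None=-349, Few=-319, Several=-329, Many=-344, Crowded=-284.
A1 regrets: 30, 25, 35, 70, 30 → max 70
A2 regrets: 20, 0, 80, 75, 80 → max 80
A3 regrets: 45, 60, 65, 0, 30 → max 65
A4 regrets: 35, 65, 30, 10, 50 → max 65
A5 regrets: 30, 5, 0, 30, 0 → max 30
A6 regrets: 0, 10, 15, 40, 135 → max 135
Smallest max regret = 30 → A5.
Row maxima: A1=-314, A2=-319, A3=-314, A4=-334, A5=-284, A6=-329
Best best-case = -284 → A5.

minimax regret → A5; maximax → A5 (agree)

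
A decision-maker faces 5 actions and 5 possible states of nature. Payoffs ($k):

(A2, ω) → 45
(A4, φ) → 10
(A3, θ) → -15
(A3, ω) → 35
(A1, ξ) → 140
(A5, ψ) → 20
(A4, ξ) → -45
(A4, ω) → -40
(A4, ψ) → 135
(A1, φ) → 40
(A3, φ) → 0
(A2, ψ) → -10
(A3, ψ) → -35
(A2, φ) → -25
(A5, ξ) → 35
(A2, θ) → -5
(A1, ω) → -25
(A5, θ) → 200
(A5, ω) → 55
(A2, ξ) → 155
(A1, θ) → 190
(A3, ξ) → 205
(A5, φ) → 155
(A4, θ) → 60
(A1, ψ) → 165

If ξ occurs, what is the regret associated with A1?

65

Best payoff under ξ is 205.
Regret = 205 − 140 = 65.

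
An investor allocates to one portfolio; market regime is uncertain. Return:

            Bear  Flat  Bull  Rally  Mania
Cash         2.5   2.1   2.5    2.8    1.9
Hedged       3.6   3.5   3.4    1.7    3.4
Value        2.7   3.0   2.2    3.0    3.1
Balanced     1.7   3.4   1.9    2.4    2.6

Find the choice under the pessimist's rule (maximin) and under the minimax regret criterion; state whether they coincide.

Row minima: Cash=1.9, Hedged=1.7, Value=2.2, Balanced=1.7
Best worst-case = 2.2 → Value.
Column bests: Bear=3.6, Flat=3.5, Bull=3.4, Rally=3.0, Mania=3.4.
Cash regrets: 1.1, 1.4, 0.9, 0.2, 1.5 → max 1.5
Hedged regrets: 0.0, 0.0, 0.0, 1.3, 0.0 → max 1.3
Value regrets: 0.9, 0.5, 1.2, 0.0, 0.3 → max 1.2
Balanced regrets: 1.9, 0.1, 1.5, 0.6, 0.8 → max 1.9
Smallest max regret = 1.2 → Value.

maximin → Value; minimax regret → Value (agree)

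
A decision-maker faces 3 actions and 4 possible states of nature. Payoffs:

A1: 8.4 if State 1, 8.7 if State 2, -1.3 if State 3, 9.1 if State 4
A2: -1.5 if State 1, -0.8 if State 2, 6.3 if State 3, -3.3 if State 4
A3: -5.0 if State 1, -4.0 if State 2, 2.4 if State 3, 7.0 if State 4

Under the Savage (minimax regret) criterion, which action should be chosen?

Column bests: State 1=8.4, State 2=8.7, State 3=6.3, State 4=9.1.
A1 regrets: 0.0, 0.0, 7.6, 0.0 → max 7.6
A2 regrets: 9.9, 9.5, 0.0, 12.4 → max 12.4
A3 regrets: 13.4, 12.7, 3.9, 2.1 → max 13.4
Smallest max regret = 7.6 → A1.

A1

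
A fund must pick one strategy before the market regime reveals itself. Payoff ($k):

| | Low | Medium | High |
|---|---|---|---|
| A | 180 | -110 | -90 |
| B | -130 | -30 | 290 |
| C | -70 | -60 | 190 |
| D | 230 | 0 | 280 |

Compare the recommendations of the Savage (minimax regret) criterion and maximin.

Column bests: Low=230, Medium=0, High=290.
A regrets: 50, 110, 380 → max 380
B regrets: 360, 30, 0 → max 360
C regrets: 300, 60, 100 → max 300
D regrets: 0, 0, 10 → max 10
Smallest max regret = 10 → D.
Row minima: A=-110, B=-130, C=-70, D=0
Best worst-case = 0 → D.

minimax regret → D; maximin → D (agree)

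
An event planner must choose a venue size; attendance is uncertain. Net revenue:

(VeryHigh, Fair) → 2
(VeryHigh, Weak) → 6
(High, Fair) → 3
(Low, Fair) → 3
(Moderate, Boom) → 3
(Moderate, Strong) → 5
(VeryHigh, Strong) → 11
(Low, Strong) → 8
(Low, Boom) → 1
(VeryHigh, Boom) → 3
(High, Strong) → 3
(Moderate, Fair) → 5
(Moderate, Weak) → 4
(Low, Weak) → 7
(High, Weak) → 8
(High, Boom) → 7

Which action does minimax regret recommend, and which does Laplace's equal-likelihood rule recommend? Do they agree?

Column bests: Weak=8, Fair=5, Strong=11, Boom=7.
Low regrets: 1, 2, 3, 6 → max 6
Moderate regrets: 4, 0, 6, 4 → max 6
High regrets: 0, 2, 8, 0 → max 8
VeryHigh regrets: 2, 3, 0, 4 → max 4
Smallest max regret = 4 → VeryHigh.
Row averages: Low=4.75, Moderate=4.25, High=5.25, VeryHigh=5.5
Highest average = 5.5 → VeryHigh.

minimax regret → VeryHigh; laplace → VeryHigh (agree)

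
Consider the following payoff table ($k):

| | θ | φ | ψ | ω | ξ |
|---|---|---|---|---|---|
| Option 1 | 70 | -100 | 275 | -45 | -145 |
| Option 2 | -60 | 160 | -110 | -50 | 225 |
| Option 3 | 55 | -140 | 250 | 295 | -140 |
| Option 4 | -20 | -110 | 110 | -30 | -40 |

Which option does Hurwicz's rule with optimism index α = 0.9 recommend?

Option 3

Option 1: 0.9·275 + 0.1·(-145) = 233
Option 2: 0.9·225 + 0.1·(-110) = 191.5
Option 3: 0.9·295 + 0.1·(-140) = 251.5
Option 4: 0.9·110 + 0.1·(-110) = 88
Highest Hurwicz score = 251.5 → Option 3.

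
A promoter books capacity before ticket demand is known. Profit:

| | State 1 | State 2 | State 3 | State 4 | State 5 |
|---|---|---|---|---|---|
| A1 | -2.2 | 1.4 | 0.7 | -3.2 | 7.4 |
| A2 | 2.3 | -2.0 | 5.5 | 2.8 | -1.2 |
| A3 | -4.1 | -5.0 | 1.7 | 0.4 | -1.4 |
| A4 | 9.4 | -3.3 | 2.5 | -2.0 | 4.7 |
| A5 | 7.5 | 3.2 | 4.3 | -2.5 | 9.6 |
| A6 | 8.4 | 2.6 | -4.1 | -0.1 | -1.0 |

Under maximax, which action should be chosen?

A5

Row maxima: A1=7.4, A2=5.5, A3=1.7, A4=9.4, A5=9.6, A6=8.4
Best best-case = 9.6 → A5.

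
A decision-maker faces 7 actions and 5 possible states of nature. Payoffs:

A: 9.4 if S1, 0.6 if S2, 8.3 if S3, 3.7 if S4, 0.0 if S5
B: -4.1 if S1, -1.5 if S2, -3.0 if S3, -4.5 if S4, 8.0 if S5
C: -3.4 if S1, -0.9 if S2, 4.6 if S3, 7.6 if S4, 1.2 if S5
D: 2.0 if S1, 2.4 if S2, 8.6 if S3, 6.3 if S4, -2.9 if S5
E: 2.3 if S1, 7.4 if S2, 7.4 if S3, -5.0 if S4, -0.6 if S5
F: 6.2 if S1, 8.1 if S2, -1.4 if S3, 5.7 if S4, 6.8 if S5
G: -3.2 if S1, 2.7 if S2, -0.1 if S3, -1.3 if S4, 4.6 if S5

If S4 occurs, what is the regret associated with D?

1.3

Best payoff under S4 is 7.6.
Regret = 7.6 − 6.3 = 1.3.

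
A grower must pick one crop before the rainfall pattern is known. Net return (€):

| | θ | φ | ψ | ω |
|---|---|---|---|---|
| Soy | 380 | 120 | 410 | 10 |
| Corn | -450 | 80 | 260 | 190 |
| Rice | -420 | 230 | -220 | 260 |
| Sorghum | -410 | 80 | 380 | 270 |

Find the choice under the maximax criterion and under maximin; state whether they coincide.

maximax → Soy; maximin → Soy (agree)

Row maxima: Soy=410, Corn=260, Rice=260, Sorghum=380
Best best-case = 410 → Soy.
Row minima: Soy=10, Corn=-450, Rice=-420, Sorghum=-410
Best worst-case = 10 → Soy.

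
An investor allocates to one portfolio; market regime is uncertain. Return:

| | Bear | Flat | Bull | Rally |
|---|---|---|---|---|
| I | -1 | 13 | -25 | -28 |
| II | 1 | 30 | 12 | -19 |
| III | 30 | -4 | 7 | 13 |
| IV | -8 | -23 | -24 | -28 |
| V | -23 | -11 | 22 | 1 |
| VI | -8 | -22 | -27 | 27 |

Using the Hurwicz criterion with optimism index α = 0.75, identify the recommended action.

I: 0.75·13 + 0.25·(-28) = 2.75
II: 0.75·30 + 0.25·(-19) = 17.75
III: 0.75·30 + 0.25·(-4) = 21.5
IV: 0.75·(-8) + 0.25·(-28) = -13
V: 0.75·22 + 0.25·(-23) = 10.75
VI: 0.75·27 + 0.25·(-27) = 13.5
Highest Hurwicz score = 21.5 → III.

III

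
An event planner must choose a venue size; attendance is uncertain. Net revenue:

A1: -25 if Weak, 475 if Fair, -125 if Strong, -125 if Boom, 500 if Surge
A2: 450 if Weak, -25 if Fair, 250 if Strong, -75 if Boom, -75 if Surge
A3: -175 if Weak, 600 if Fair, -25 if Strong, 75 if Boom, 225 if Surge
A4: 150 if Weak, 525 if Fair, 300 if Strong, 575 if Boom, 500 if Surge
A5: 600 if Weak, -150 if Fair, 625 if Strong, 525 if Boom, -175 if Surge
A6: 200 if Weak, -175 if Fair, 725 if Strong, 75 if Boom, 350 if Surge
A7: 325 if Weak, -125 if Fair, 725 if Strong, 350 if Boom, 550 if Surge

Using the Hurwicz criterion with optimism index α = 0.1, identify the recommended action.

A4

A1: 0.1·500 + 0.9·(-125) = -62.5
A2: 0.1·450 + 0.9·(-75) = -22.5
A3: 0.1·600 + 0.9·(-175) = -97.5
A4: 0.1·575 + 0.9·150 = 192.5
A5: 0.1·625 + 0.9·(-175) = -95
A6: 0.1·725 + 0.9·(-175) = -85
A7: 0.1·725 + 0.9·(-125) = -40
Highest Hurwicz score = 192.5 → A4.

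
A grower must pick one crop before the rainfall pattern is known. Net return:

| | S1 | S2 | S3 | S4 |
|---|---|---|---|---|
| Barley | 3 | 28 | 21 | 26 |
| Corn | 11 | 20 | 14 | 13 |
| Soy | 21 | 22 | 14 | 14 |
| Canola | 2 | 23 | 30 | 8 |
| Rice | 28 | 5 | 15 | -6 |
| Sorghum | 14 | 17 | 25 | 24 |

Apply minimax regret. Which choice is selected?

Column bests: S1=28, S2=28, S3=30, S4=26.
Barley regrets: 25, 0, 9, 0 → max 25
Corn regrets: 17, 8, 16, 13 → max 17
Soy regrets: 7, 6, 16, 12 → max 16
Canola regrets: 26, 5, 0, 18 → max 26
Rice regrets: 0, 23, 15, 32 → max 32
Sorghum regrets: 14, 11, 5, 2 → max 14
Smallest max regret = 14 → Sorghum.

Sorghum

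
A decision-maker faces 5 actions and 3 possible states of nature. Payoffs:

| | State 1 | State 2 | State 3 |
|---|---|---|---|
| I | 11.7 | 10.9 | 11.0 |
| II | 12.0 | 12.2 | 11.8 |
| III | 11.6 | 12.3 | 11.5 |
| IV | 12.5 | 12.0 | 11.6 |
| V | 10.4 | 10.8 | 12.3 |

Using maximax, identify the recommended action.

IV

Row maxima: I=11.7, II=12.2, III=12.3, IV=12.5, V=12.3
Best best-case = 12.5 → IV.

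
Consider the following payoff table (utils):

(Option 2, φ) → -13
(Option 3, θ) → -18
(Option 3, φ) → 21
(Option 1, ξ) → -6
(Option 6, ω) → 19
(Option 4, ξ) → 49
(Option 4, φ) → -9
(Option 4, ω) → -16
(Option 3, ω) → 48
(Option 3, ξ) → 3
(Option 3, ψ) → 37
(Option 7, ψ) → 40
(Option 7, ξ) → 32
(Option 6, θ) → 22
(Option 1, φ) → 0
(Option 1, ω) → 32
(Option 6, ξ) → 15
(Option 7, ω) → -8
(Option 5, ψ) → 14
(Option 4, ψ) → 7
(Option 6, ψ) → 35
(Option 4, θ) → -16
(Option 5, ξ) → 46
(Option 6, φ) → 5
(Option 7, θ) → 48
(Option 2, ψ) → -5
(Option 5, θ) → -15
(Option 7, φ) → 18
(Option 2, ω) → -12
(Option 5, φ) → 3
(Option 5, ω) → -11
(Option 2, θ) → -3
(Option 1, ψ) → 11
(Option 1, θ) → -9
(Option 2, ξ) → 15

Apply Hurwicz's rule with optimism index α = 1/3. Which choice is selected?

Option 6

Option 1: 1/3·32 + 2/3·(-9) = 14/3
Option 2: 1/3·15 + 2/3·(-13) = -11/3
Option 3: 1/3·48 + 2/3·(-18) = 4
Option 4: 1/3·49 + 2/3·(-16) = 17/3
Option 5: 1/3·46 + 2/3·(-15) = 16/3
Option 6: 1/3·35 + 2/3·5 = 15
Option 7: 1/3·48 + 2/3·(-8) = 32/3
Highest Hurwicz score = 15 → Option 6.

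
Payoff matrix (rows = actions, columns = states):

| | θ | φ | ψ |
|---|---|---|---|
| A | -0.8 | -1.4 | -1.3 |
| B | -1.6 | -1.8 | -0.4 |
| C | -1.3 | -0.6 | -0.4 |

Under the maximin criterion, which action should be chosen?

Row minima: A=-1.4, B=-1.8, C=-1.3
Best worst-case = -1.3 → C.

C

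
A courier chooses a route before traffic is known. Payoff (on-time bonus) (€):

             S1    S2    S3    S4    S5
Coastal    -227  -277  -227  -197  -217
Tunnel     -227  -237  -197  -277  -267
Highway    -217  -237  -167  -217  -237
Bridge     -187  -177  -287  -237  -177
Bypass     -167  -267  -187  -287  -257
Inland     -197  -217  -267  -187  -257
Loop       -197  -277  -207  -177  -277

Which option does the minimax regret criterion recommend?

Column bests: S1=-167, S2=-177, S3=-167, S4=-177, S5=-177.
Coastal regrets: 60, 100, 60, 20, 40 → max 100
Tunnel regrets: 60, 60, 30, 100, 90 → max 100
Highway regrets: 50, 60, 0, 40, 60 → max 60
Bridge regrets: 20, 0, 120, 60, 0 → max 120
Bypass regrets: 0, 90, 20, 110, 80 → max 110
Inland regrets: 30, 40, 100, 10, 80 → max 100
Loop regrets: 30, 100, 40, 0, 100 → max 100
Smallest max regret = 60 → Highway.

Highway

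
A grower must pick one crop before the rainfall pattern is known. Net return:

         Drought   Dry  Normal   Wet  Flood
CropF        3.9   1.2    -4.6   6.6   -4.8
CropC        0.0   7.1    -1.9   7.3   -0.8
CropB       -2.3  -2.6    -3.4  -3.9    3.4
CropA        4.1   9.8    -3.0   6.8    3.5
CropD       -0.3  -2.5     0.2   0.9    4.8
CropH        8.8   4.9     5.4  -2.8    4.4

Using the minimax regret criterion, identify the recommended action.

CropA

Column bests: Drought=8.8, Dry=9.8, Normal=5.4, Wet=7.3, Flood=4.8.
CropF regrets: 4.9, 8.6, 10.0, 0.7, 9.6 → max 10.0
CropC regrets: 8.8, 2.7, 7.3, 0.0, 5.6 → max 8.8
CropB regrets: 11.1, 12.4, 8.8, 11.2, 1.4 → max 12.4
CropA regrets: 4.7, 0.0, 8.4, 0.5, 1.3 → max 8.4
CropD regrets: 9.1, 12.3, 5.2, 6.4, 0.0 → max 12.3
CropH regrets: 0.0, 4.9, 0.0, 10.1, 0.4 → max 10.1
Smallest max regret = 8.4 → CropA.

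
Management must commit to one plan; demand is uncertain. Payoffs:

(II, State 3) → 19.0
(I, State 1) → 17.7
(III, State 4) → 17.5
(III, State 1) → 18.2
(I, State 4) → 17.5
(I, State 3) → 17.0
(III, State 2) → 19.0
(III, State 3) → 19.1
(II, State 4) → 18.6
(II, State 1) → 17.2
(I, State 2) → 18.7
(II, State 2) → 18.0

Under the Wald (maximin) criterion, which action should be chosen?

Row minima: I=17.0, II=17.2, III=17.5
Best worst-case = 17.5 → III.

III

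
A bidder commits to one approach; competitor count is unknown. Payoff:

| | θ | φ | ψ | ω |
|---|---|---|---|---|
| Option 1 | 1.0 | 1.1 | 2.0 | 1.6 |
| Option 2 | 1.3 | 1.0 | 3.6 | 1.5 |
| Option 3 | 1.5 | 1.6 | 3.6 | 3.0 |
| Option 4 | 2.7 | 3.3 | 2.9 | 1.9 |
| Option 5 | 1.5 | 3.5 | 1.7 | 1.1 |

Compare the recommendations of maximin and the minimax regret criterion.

Row minima: Option 1=1.0, Option 2=1.0, Option 3=1.5, Option 4=1.9, Option 5=1.1
Best worst-case = 1.9 → Option 4.
Column bests: θ=2.7, φ=3.5, ψ=3.6, ω=3.0.
Option 1 regrets: 1.7, 2.4, 1.6, 1.4 → max 2.4
Option 2 regrets: 1.4, 2.5, 0.0, 1.5 → max 2.5
Option 3 regrets: 1.2, 1.9, 0.0, 0.0 → max 1.9
Option 4 regrets: 0.0, 0.2, 0.7, 1.1 → max 1.1
Option 5 regrets: 1.2, 0.0, 1.9, 1.9 → max 1.9
Smallest max regret = 1.1 → Option 4.

maximin → Option 4; minimax regret → Option 4 (agree)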